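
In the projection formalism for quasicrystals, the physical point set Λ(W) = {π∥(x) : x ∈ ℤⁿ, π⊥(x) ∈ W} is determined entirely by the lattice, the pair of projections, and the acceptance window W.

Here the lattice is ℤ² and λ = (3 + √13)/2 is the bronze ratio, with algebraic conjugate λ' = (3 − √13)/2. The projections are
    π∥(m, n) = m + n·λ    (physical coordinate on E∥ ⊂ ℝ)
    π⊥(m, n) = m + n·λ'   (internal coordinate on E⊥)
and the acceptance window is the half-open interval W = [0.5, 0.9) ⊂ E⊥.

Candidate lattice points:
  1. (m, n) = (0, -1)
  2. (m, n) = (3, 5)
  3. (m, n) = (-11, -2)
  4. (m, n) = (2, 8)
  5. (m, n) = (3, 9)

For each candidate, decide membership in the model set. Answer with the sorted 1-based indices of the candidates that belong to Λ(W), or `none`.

Numerically λ ≈ 3.30278 and λ' = −1/λ ≈ -0.30278.
#1 (0,-1): internal coord 0 + (-1)·λ' = +0.30278; +0.30278 ∉ [0.5, 0.9) → out
#2 (3,5): internal coord 3 + (5)·λ' = +1.48612; +1.48612 ∉ [0.5, 0.9) → out
#3 (-11,-2): internal coord -11 + (-2)·λ' = -10.39445; -10.39445 ∉ [0.5, 0.9) → out
#4 (2,8): internal coord 2 + (8)·λ' = -0.42221; -0.42221 ∉ [0.5, 0.9) → out
#5 (3,9): internal coord 3 + (9)·λ' = +0.27502; +0.27502 ∉ [0.5, 0.9) → out

none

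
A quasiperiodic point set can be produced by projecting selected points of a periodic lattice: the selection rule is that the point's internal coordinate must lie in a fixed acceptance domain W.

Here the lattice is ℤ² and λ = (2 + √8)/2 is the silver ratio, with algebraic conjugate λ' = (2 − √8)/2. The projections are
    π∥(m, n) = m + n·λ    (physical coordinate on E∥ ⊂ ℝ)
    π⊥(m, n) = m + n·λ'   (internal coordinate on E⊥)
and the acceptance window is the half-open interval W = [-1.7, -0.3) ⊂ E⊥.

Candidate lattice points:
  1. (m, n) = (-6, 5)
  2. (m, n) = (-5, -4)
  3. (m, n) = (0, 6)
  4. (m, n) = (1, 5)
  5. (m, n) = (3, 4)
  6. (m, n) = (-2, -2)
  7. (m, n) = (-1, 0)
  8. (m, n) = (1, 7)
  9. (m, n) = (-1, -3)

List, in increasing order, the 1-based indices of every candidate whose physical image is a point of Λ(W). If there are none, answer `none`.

4, 6, 7

Numerically λ ≈ 2.4142 and λ' = −1/λ ≈ -0.4142.
#1 (-6,5): internal coord -6 + (5)·λ' = -8.0711; -8.0711 ∉ [-1.7, -0.3) → out
#2 (-5,-4): internal coord -5 + (-4)·λ' = -3.3431; -3.3431 ∉ [-1.7, -0.3) → out
#3 (0,6): internal coord 0 + (6)·λ' = -2.4853; -2.4853 ∉ [-1.7, -0.3) → out
#4 (1,5): internal coord 1 + (5)·λ' = -1.0711; -1.0711 ∈ [-1.7, -0.3) → IN Λ
#5 (3,4): internal coord 3 + (4)·λ' = +1.3431; +1.3431 ∉ [-1.7, -0.3) → out
#6 (-2,-2): internal coord -2 + (-2)·λ' = -1.1716; -1.1716 ∈ [-1.7, -0.3) → IN Λ
#7 (-1,0): internal coord -1 + (0)·λ' = -1.0000; -1.0000 ∈ [-1.7, -0.3) → IN Λ
#8 (1,7): internal coord 1 + (7)·λ' = -1.8995; -1.8995 ∉ [-1.7, -0.3) → out
#9 (-1,-3): internal coord -1 + (-3)·λ' = +0.2426; +0.2426 ∉ [-1.7, -0.3) → out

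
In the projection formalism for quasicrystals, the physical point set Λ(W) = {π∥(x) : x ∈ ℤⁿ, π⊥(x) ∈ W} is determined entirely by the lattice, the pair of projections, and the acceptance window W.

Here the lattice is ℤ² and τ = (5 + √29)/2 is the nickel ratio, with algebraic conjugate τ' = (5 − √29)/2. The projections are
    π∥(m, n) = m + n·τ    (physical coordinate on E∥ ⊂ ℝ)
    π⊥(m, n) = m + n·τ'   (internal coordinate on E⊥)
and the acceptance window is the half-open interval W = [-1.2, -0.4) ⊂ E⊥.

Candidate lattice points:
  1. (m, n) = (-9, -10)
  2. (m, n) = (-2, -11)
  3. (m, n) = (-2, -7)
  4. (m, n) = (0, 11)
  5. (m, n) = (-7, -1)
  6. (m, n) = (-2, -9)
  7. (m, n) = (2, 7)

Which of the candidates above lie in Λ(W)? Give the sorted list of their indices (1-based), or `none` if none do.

Compute τ' = (5−√29)/2 = -0.19258, so π⊥(m,n) = m -0.19258·n.
[1] lift (-9,-10): star map gives -7.07418; window check -1.2 ≤ -7.07418 < -0.4 is false → out
[2] lift (-2,-11): star map gives 0.11841; window check -1.2 ≤ 0.11841 < -0.4 is false → out
[3] lift (-2,-7): star map gives -0.65192; window check -1.2 ≤ -0.65192 < -0.4 is true → IN Λ
[4] lift (0,11): star map gives -2.11841; window check -1.2 ≤ -2.11841 < -0.4 is false → out
[5] lift (-7,-1): star map gives -6.80742; window check -1.2 ≤ -6.80742 < -0.4 is false → out
[6] lift (-2,-9): star map gives -0.26676; window check -1.2 ≤ -0.26676 < -0.4 is false → out
[7] lift (2,7): star map gives 0.65192; window check -1.2 ≤ 0.65192 < -0.4 is false → out

3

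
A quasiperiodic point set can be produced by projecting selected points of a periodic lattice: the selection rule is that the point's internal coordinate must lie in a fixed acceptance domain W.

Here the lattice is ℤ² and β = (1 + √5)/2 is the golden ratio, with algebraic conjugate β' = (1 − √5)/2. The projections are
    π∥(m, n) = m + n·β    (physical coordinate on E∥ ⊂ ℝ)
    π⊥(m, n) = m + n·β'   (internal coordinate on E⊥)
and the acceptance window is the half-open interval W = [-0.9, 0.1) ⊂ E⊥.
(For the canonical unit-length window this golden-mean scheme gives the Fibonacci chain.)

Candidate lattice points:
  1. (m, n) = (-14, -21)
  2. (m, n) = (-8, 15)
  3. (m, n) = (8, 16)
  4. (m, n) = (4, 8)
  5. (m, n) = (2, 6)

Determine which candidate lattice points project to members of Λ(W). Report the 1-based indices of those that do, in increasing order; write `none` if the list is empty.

none

Numerically β ≈ 1.618034 and β' = −1/β ≈ -0.618034.
#1 (-14,-21): internal coord -14 + (-21)·β' = -1.021286; -1.021286 ∉ [-0.9, 0.1) → out
#2 (-8,15): internal coord -8 + (15)·β' = -17.270510; -17.270510 ∉ [-0.9, 0.1) → out
#3 (8,16): internal coord 8 + (16)·β' = -1.888544; -1.888544 ∉ [-0.9, 0.1) → out
#4 (4,8): internal coord 4 + (8)·β' = -0.944272; -0.944272 ∉ [-0.9, 0.1) → out
#5 (2,6): internal coord 2 + (6)·β' = -1.708204; -1.708204 ∉ [-0.9, 0.1) → out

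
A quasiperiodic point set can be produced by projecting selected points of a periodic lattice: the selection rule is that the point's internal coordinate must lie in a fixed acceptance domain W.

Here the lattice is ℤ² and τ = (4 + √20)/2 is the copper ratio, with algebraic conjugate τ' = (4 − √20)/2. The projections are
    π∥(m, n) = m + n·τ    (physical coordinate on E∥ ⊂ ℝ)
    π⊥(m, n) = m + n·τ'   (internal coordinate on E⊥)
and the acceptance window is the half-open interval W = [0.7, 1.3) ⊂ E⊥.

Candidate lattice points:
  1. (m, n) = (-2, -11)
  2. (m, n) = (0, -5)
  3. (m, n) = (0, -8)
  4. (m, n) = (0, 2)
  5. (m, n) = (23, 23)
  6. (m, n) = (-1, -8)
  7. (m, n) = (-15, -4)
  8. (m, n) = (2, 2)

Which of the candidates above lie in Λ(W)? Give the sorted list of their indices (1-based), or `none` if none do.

2, 6

Numerically τ ≈ 4.236068 and τ' = −1/τ ≈ -0.236068.
#1 (-2,-11): internal coord -2 + (-11)·τ' = +0.596748; +0.596748 ∉ [0.7, 1.3) → out
#2 (0,-5): internal coord 0 + (-5)·τ' = +1.180340; +1.180340 ∈ [0.7, 1.3) → IN Λ
#3 (0,-8): internal coord 0 + (-8)·τ' = +1.888544; +1.888544 ∉ [0.7, 1.3) → out
#4 (0,2): internal coord 0 + (2)·τ' = -0.472136; -0.472136 ∉ [0.7, 1.3) → out
#5 (23,23): internal coord 23 + (23)·τ' = +17.570437; +17.570437 ∉ [0.7, 1.3) → out
#6 (-1,-8): internal coord -1 + (-8)·τ' = +0.888544; +0.888544 ∈ [0.7, 1.3) → IN Λ
#7 (-15,-4): internal coord -15 + (-4)·τ' = -14.055728; -14.055728 ∉ [0.7, 1.3) → out
#8 (2,2): internal coord 2 + (2)·τ' = +1.527864; +1.527864 ∉ [0.7, 1.3) → out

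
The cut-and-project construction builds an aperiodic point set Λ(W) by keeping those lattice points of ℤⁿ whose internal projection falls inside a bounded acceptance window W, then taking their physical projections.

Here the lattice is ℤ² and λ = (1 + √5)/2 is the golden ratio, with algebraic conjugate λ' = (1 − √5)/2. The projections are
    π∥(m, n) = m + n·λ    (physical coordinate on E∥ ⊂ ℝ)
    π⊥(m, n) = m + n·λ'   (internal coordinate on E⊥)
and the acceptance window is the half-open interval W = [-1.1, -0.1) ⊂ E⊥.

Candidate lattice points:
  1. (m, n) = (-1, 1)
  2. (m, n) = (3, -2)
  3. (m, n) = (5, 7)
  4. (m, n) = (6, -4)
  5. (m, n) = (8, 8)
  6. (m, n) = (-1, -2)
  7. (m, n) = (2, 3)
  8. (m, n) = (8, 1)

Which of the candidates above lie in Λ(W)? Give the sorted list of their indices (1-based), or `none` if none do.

none

λ' = (1−√5)/2 ≈ -0.618034.
[1] lift (-1,1): star map gives -1.618034; window check -1.1 ≤ -1.618034 < -0.1 is false → out
[2] lift (3,-2): star map gives 4.236068; window check -1.1 ≤ 4.236068 < -0.1 is false → out
[3] lift (5,7): star map gives 0.673762; window check -1.1 ≤ 0.673762 < -0.1 is false → out
[4] lift (6,-4): star map gives 8.472136; window check -1.1 ≤ 8.472136 < -0.1 is false → out
[5] lift (8,8): star map gives 3.055728; window check -1.1 ≤ 3.055728 < -0.1 is false → out
[6] lift (-1,-2): star map gives 0.236068; window check -1.1 ≤ 0.236068 < -0.1 is false → out
[7] lift (2,3): star map gives 0.145898; window check -1.1 ≤ 0.145898 < -0.1 is false → out
[8] lift (8,1): star map gives 7.381966; window check -1.1 ≤ 7.381966 < -0.1 is false → out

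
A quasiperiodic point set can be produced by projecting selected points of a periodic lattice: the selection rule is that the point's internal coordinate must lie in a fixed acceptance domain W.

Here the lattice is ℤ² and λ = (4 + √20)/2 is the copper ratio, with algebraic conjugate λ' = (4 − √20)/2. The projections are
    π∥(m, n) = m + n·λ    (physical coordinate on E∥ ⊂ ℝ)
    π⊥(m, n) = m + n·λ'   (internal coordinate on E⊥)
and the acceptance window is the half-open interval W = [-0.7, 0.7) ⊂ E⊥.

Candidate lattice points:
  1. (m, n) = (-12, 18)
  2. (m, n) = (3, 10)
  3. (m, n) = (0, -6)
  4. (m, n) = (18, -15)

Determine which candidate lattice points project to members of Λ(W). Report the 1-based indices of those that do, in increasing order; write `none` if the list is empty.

Numerically λ ≈ 4.236068 and λ' = −1/λ ≈ -0.236068.
#1 (-12,18): internal coord -12 + (18)·λ' = -16.249224; -16.249224 ∉ [-0.7, 0.7) → out
#2 (3,10): internal coord 3 + (10)·λ' = +0.639320; +0.639320 ∈ [-0.7, 0.7) → IN Λ
#3 (0,-6): internal coord 0 + (-6)·λ' = +1.416408; +1.416408 ∉ [-0.7, 0.7) → out
#4 (18,-15): internal coord 18 + (-15)·λ' = +21.541020; +21.541020 ∉ [-0.7, 0.7) → out

2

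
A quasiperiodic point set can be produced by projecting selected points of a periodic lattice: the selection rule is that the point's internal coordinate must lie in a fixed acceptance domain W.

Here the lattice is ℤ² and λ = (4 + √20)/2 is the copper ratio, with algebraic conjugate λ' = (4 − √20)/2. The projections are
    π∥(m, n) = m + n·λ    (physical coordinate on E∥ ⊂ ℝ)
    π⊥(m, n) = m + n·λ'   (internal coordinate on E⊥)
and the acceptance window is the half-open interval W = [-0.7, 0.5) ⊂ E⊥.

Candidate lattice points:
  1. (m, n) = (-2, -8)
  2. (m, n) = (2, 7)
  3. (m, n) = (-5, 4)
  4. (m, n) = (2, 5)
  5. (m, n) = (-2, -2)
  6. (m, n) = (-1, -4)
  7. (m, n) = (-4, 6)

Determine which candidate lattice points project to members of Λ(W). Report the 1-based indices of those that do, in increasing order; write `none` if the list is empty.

λ' = (4−√20)/2 ≈ -0.2361.
candidate 1: (m,n)=(-2,-8) → π∥ = -2-8·λ ≈ -35.8885, π⊥ = -2-8·λ' ≈ -0.1115 ∈ [-0.7, 0.5) ⇒ IN Λ
candidate 2: (m,n)=(2,7) → π∥ = 2+7·λ ≈ 31.6525, π⊥ = 2+7·λ' ≈ 0.3475 ∈ [-0.7, 0.5) ⇒ IN Λ
candidate 3: (m,n)=(-5,4) → π∥ = -5+4·λ ≈ 11.9443, π⊥ = -5+4·λ' ≈ -5.9443 ∉ [-0.7, 0.5) ⇒ out
candidate 4: (m,n)=(2,5) → π∥ = 2+5·λ ≈ 23.1803, π⊥ = 2+5·λ' ≈ 0.8197 ∉ [-0.7, 0.5) ⇒ out
candidate 5: (m,n)=(-2,-2) → π∥ = -2-2·λ ≈ -10.4721, π⊥ = -2-2·λ' ≈ -1.5279 ∉ [-0.7, 0.5) ⇒ out
candidate 6: (m,n)=(-1,-4) → π∥ = -1-4·λ ≈ -17.9443, π⊥ = -1-4·λ' ≈ -0.0557 ∈ [-0.7, 0.5) ⇒ IN Λ
candidate 7: (m,n)=(-4,6) → π∥ = -4+6·λ ≈ 21.4164, π⊥ = -4+6·λ' ≈ -5.4164 ∉ [-0.7, 0.5) ⇒ out

1, 2, 6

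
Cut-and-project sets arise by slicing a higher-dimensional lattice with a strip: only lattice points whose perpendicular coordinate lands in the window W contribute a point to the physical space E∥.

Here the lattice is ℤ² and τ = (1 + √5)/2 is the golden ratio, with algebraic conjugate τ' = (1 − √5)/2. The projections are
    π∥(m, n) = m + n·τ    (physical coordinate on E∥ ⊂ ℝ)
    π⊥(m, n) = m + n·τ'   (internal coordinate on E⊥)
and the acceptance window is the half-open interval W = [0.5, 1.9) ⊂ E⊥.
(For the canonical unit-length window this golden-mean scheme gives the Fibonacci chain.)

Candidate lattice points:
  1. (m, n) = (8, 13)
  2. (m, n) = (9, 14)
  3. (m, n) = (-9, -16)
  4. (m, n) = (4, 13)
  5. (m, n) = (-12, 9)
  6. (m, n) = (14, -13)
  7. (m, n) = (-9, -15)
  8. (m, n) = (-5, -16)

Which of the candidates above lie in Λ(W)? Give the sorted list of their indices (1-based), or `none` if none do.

3

τ' = (1−√5)/2 ≈ -0.61803.
candidate 1: (m,n)=(8,13) → π∥ = 8+13·τ ≈ 29.03444, π⊥ = 8+13·τ' ≈ -0.03444 ∉ [0.5, 1.9) ⇒ out
candidate 2: (m,n)=(9,14) → π∥ = 9+14·τ ≈ 31.65248, π⊥ = 9+14·τ' ≈ 0.34752 ∉ [0.5, 1.9) ⇒ out
candidate 3: (m,n)=(-9,-16) → π∥ = -9-16·τ ≈ -34.88854, π⊥ = -9-16·τ' ≈ 0.88854 ∈ [0.5, 1.9) ⇒ IN Λ
candidate 4: (m,n)=(4,13) → π∥ = 4+13·τ ≈ 25.03444, π⊥ = 4+13·τ' ≈ -4.03444 ∉ [0.5, 1.9) ⇒ out
candidate 5: (m,n)=(-12,9) → π∥ = -12+9·τ ≈ 2.56231, π⊥ = -12+9·τ' ≈ -17.56231 ∉ [0.5, 1.9) ⇒ out
candidate 6: (m,n)=(14,-13) → π∥ = 14-13·τ ≈ -7.03444, π⊥ = 14-13·τ' ≈ 22.03444 ∉ [0.5, 1.9) ⇒ out
candidate 7: (m,n)=(-9,-15) → π∥ = -9-15·τ ≈ -33.27051, π⊥ = -9-15·τ' ≈ 0.27051 ∉ [0.5, 1.9) ⇒ out
candidate 8: (m,n)=(-5,-16) → π∥ = -5-16·τ ≈ -30.88854, π⊥ = -5-16·τ' ≈ 4.88854 ∉ [0.5, 1.9) ⇒ out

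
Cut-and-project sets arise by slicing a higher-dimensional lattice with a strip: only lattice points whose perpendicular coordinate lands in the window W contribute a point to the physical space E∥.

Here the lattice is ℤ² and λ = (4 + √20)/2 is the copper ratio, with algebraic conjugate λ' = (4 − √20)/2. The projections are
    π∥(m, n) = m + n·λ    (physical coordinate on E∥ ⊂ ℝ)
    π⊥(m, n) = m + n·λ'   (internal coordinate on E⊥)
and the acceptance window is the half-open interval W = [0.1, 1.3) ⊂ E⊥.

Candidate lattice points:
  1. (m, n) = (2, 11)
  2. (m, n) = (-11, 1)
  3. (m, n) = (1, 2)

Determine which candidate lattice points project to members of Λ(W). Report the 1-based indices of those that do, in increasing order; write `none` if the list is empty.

3

Compute λ' = (4−√20)/2 = -0.2361, so π⊥(m,n) = m -0.2361·n.
[1] lift (2,11): star map gives -0.5967; window check 0.1 ≤ -0.5967 < 1.3 is false → out
[2] lift (-11,1): star map gives -11.2361; window check 0.1 ≤ -11.2361 < 1.3 is false → out
[3] lift (1,2): star map gives 0.5279; window check 0.1 ≤ 0.5279 < 1.3 is true → IN Λ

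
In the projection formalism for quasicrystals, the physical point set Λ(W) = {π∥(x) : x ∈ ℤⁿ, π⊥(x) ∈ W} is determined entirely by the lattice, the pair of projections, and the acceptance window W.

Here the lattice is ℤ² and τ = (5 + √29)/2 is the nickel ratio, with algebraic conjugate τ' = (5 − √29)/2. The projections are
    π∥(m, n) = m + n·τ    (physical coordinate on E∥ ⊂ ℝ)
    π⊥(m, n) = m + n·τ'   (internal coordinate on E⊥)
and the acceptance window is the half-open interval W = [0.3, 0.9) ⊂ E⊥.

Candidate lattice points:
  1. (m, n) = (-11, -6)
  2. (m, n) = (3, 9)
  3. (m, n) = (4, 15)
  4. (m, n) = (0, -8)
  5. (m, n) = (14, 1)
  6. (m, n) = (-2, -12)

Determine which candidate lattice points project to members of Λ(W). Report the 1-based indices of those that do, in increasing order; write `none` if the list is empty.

6

Compute τ' = (5−√29)/2 = -0.19258, so π⊥(m,n) = m -0.19258·n.
[1] lift (-11,-6): star map gives -9.84451; window check 0.3 ≤ -9.84451 < 0.9 is false → out
[2] lift (3,9): star map gives 1.26676; window check 0.3 ≤ 1.26676 < 0.9 is false → out
[3] lift (4,15): star map gives 1.11126; window check 0.3 ≤ 1.11126 < 0.9 is false → out
[4] lift (0,-8): star map gives 1.54066; window check 0.3 ≤ 1.54066 < 0.9 is false → out
[5] lift (14,1): star map gives 13.80742; window check 0.3 ≤ 13.80742 < 0.9 is false → out
[6] lift (-2,-12): star map gives 0.31099; window check 0.3 ≤ 0.31099 < 0.9 is true → IN Λ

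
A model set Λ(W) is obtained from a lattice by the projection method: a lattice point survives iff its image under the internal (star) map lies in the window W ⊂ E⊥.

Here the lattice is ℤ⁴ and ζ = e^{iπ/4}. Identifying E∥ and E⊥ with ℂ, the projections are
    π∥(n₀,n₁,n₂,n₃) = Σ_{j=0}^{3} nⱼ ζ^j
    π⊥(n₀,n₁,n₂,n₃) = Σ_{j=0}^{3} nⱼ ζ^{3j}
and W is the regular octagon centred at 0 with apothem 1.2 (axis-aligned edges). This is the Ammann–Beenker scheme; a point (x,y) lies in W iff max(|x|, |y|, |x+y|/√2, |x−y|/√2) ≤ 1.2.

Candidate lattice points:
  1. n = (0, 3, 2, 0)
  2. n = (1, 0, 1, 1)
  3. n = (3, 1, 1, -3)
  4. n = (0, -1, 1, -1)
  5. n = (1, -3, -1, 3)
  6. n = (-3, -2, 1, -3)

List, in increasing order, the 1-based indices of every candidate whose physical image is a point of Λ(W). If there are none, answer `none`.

none

π⊥(n) = n₀ + n₁ζ³ + n₂ζ⁶ + n₃ζ⁹ where ζ = e^{iπ/4}.
candidate 1: n = (0, 3, 2, 0) → π⊥ ≈ (-2.1213, +0.1213); max(|x|,|y|,|x±y|/√2) = 2.1213 > 1.2 ⇒ ∉ W
candidate 2: n = (1, 0, 1, 1) → π⊥ ≈ (+1.7071, -0.2929); max(|x|,|y|,|x±y|/√2) = 1.7071 > 1.2 ⇒ ∉ W
candidate 3: n = (3, 1, 1, -3) → π⊥ ≈ (+0.1716, -2.4142); max(|x|,|y|,|x±y|/√2) = 2.4142 > 1.2 ⇒ ∉ W
candidate 4: n = (0, -1, 1, -1) → π⊥ ≈ (+0.0000, -2.4142); max(|x|,|y|,|x±y|/√2) = 2.4142 > 1.2 ⇒ ∉ W
candidate 5: n = (1, -3, -1, 3) → π⊥ ≈ (+5.2426, +1.0000); max(|x|,|y|,|x±y|/√2) = 5.2426 > 1.2 ⇒ ∉ W
candidate 6: n = (-3, -2, 1, -3) → π⊥ ≈ (-3.7071, -4.5355); max(|x|,|y|,|x±y|/√2) = 5.8284 > 1.2 ⇒ ∉ W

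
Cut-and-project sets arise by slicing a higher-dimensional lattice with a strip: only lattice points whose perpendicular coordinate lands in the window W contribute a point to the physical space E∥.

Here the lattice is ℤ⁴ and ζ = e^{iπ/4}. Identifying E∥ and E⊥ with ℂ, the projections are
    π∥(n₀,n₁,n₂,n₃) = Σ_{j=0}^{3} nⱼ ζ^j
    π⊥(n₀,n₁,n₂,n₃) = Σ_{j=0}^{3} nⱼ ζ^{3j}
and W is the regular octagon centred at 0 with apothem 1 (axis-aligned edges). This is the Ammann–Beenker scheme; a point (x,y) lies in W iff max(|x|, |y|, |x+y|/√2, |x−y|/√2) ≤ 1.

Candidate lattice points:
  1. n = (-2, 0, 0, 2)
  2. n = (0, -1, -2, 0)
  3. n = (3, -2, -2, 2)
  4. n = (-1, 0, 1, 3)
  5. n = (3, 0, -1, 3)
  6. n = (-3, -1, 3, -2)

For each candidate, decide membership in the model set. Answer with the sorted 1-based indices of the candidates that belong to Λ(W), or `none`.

Internal map: ζ^{3j} for j=0..3 gives (1,0), (−√2/2,√2/2), (0,−1), (√2/2,√2/2).
candidate 1: n = (-2, 0, 0, 2) → π⊥ ≈ (-0.58579, +1.41421); max(|x|,|y|,|x±y|/√2) = 1.41421 > 1 ⇒ ∉ W
candidate 2: n = (0, -1, -2, 0) → π⊥ ≈ (+0.70711, +1.29289); max(|x|,|y|,|x±y|/√2) = 1.41421 > 1 ⇒ ∉ W
candidate 3: n = (3, -2, -2, 2) → π⊥ ≈ (+5.82843, +2.00000); max(|x|,|y|,|x±y|/√2) = 5.82843 > 1 ⇒ ∉ W
candidate 4: n = (-1, 0, 1, 3) → π⊥ ≈ (+1.12132, +1.12132); max(|x|,|y|,|x±y|/√2) = 1.58579 > 1 ⇒ ∉ W
candidate 5: n = (3, 0, -1, 3) → π⊥ ≈ (+5.12132, +3.12132); max(|x|,|y|,|x±y|/√2) = 5.82843 > 1 ⇒ ∉ W
candidate 6: n = (-3, -1, 3, -2) → π⊥ ≈ (-3.70711, -5.12132); max(|x|,|y|,|x±y|/√2) = 6.24264 > 1 ⇒ ∉ W

none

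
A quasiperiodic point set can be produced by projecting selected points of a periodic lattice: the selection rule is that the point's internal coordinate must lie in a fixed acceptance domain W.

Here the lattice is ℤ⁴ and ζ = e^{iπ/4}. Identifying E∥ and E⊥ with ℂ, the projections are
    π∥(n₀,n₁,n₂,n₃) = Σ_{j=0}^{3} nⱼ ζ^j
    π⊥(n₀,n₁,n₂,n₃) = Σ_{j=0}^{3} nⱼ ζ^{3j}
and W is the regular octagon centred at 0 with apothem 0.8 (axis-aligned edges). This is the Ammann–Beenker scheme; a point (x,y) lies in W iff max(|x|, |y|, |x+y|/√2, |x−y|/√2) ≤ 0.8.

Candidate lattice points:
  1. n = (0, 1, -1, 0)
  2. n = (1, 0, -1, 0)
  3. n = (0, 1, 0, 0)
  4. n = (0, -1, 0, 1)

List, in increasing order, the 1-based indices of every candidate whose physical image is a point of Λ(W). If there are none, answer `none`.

With ζ = e^{iπ/4} the internal vectors are ζ^0,ζ^3,ζ^6,ζ^9.
candidate 1: n = (0, 1, -1, 0) → π⊥ ≈ (-0.7071, +1.7071); max(|x|,|y|,|x±y|/√2) = 1.7071 > 0.8 ⇒ ∉ W
candidate 2: n = (1, 0, -1, 0) → π⊥ ≈ (+1.0000, +1.0000); max(|x|,|y|,|x±y|/√2) = 1.4142 > 0.8 ⇒ ∉ W
candidate 3: n = (0, 1, 0, 0) → π⊥ ≈ (-0.7071, +0.7071); max(|x|,|y|,|x±y|/√2) = 1.0000 > 0.8 ⇒ ∉ W
candidate 4: n = (0, -1, 0, 1) → π⊥ ≈ (+1.4142, +0.0000); max(|x|,|y|,|x±y|/√2) = 1.4142 > 0.8 ⇒ ∉ W

none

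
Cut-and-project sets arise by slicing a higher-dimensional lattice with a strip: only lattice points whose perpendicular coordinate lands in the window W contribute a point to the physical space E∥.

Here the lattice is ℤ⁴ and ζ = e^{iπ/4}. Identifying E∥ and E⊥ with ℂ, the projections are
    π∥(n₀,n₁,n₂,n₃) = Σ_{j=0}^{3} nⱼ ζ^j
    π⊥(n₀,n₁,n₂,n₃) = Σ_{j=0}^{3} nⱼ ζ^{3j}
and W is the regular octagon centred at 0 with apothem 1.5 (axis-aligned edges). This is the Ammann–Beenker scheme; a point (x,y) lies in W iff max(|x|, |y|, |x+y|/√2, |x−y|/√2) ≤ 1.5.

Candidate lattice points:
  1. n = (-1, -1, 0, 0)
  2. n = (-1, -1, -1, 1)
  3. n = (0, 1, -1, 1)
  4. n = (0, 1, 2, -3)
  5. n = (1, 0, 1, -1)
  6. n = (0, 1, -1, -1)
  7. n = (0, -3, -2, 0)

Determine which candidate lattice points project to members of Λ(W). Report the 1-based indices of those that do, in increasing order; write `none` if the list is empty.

1, 2

With ζ = e^{iπ/4} the internal vectors are ζ^0,ζ^3,ζ^6,ζ^9.
#1 (-1, -1, 0, 0): internal (-0.29289, -0.70711); octagon support 0.70711 vs apothem 1.5 → ∈ W
#2 (-1, -1, -1, 1): internal (0.41421, 1.00000); octagon support 1.00000 vs apothem 1.5 → ∈ W
#3 (0, 1, -1, 1): internal (0.00000, 2.41421); octagon support 2.41421 vs apothem 1.5 → ∉ W
#4 (0, 1, 2, -3): internal (-2.82843, -3.41421); octagon support 4.41421 vs apothem 1.5 → ∉ W
#5 (1, 0, 1, -1): internal (0.29289, -1.70711); octagon support 1.70711 vs apothem 1.5 → ∉ W
#6 (0, 1, -1, -1): internal (-1.41421, 1.00000); octagon support 1.70711 vs apothem 1.5 → ∉ W
#7 (0, -3, -2, 0): internal (2.12132, -0.12132); octagon support 2.12132 vs apothem 1.5 → ∉ W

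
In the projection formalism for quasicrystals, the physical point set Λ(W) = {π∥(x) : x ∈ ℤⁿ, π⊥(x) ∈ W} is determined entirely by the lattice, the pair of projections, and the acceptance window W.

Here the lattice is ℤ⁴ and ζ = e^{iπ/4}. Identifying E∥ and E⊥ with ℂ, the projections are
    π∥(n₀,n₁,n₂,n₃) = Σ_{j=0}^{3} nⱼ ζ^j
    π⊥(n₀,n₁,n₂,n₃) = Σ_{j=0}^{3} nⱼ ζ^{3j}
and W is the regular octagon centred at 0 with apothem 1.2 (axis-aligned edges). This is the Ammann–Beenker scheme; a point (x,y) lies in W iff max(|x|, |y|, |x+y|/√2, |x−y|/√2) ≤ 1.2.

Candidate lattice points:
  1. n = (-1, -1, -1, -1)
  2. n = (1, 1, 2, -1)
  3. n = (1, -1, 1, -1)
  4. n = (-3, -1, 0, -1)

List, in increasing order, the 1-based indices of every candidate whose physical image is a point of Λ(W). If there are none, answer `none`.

1

With ζ = e^{iπ/4} the internal vectors are ζ^0,ζ^3,ζ^6,ζ^9.
#1 (-1, -1, -1, -1): internal (-1.0000, -0.4142); octagon support 1.0000 vs apothem 1.2 → ∈ W
#2 (1, 1, 2, -1): internal (-0.4142, -2.0000); octagon support 2.0000 vs apothem 1.2 → ∉ W
#3 (1, -1, 1, -1): internal (1.0000, -2.4142); octagon support 2.4142 vs apothem 1.2 → ∉ W
#4 (-3, -1, 0, -1): internal (-3.0000, -1.4142); octagon support 3.1213 vs apothem 1.2 → ∉ W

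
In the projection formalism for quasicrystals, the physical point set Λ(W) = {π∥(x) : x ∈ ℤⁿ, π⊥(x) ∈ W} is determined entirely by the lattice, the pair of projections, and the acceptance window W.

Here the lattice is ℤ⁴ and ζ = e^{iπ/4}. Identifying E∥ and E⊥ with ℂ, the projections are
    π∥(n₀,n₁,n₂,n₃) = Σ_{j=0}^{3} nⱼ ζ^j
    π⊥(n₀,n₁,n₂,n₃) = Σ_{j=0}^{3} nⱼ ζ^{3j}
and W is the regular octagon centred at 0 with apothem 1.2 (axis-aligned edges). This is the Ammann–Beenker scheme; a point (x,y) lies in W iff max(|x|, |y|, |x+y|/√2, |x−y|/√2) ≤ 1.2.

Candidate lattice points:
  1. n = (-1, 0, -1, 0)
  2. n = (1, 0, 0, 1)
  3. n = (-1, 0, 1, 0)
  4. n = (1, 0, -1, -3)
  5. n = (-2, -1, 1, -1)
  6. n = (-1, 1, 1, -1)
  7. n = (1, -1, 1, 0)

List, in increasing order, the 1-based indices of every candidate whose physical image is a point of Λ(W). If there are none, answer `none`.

none

Internal map: ζ^{3j} for j=0..3 gives (1,0), (−√2/2,√2/2), (0,−1), (√2/2,√2/2).
#1 (-1, 0, -1, 0): internal (-1.0000, 1.0000); octagon support 1.4142 vs apothem 1.2 → ∉ W
#2 (1, 0, 0, 1): internal (1.7071, 0.7071); octagon support 1.7071 vs apothem 1.2 → ∉ W
#3 (-1, 0, 1, 0): internal (-1.0000, -1.0000); octagon support 1.4142 vs apothem 1.2 → ∉ W
#4 (1, 0, -1, -3): internal (-1.1213, -1.1213); octagon support 1.5858 vs apothem 1.2 → ∉ W
#5 (-2, -1, 1, -1): internal (-2.0000, -2.4142); octagon support 3.1213 vs apothem 1.2 → ∉ W
#6 (-1, 1, 1, -1): internal (-2.4142, -1.0000); octagon support 2.4142 vs apothem 1.2 → ∉ W
#7 (1, -1, 1, 0): internal (1.7071, -1.7071); octagon support 2.4142 vs apothem 1.2 → ∉ W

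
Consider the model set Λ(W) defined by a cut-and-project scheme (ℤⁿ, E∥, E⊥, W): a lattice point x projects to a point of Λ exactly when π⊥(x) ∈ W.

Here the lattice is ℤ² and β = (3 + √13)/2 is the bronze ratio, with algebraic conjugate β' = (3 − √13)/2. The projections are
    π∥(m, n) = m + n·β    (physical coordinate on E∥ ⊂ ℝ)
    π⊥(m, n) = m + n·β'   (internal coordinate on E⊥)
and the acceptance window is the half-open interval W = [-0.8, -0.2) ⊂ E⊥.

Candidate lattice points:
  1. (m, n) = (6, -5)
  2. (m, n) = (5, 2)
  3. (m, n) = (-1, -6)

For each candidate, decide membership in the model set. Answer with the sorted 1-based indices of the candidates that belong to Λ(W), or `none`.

none

Compute β' = (3−√13)/2 = -0.3028, so π⊥(m,n) = m -0.3028·n.
candidate 1: (m,n)=(6,-5) → π∥ = 6-5·β ≈ -10.5139, π⊥ = 6-5·β' ≈ 7.5139 ∉ [-0.8, -0.2) ⇒ out
candidate 2: (m,n)=(5,2) → π∥ = 5+2·β ≈ 11.6056, π⊥ = 5+2·β' ≈ 4.3944 ∉ [-0.8, -0.2) ⇒ out
candidate 3: (m,n)=(-1,-6) → π∥ = -1-6·β ≈ -20.8167, π⊥ = -1-6·β' ≈ 0.8167 ∉ [-0.8, -0.2) ⇒ out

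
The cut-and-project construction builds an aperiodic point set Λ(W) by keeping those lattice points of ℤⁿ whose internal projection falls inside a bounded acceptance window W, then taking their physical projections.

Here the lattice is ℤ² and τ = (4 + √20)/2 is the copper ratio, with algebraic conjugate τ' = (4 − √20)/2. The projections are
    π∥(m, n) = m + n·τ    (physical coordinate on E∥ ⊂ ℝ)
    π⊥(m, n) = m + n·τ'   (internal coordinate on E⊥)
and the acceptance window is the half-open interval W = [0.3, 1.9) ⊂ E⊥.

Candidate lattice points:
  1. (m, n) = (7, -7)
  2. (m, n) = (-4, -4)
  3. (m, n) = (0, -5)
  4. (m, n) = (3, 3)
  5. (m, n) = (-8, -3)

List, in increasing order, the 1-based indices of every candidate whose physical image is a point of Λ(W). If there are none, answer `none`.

τ' = (4−√20)/2 ≈ -0.236068.
#1 (7,-7): internal coord 7 + (-7)·τ' = +8.652476; +8.652476 ∉ [0.3, 1.9) → out
#2 (-4,-4): internal coord -4 + (-4)·τ' = -3.055728; -3.055728 ∉ [0.3, 1.9) → out
#3 (0,-5): internal coord 0 + (-5)·τ' = +1.180340; +1.180340 ∈ [0.3, 1.9) → IN Λ
#4 (3,3): internal coord 3 + (3)·τ' = +2.291796; +2.291796 ∉ [0.3, 1.9) → out
#5 (-8,-3): internal coord -8 + (-3)·τ' = -7.291796; -7.291796 ∉ [0.3, 1.9) → out

3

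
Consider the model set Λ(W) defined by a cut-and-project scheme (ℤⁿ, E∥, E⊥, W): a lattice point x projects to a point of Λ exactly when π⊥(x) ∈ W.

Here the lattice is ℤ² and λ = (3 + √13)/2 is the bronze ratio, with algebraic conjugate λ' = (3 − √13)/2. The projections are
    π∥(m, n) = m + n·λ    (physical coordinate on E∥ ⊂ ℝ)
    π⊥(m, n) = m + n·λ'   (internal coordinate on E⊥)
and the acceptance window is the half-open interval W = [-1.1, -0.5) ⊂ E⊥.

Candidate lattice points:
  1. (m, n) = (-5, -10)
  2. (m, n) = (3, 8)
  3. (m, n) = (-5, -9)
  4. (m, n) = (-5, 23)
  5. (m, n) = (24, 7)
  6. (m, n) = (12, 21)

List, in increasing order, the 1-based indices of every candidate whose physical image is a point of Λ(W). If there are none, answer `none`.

Compute λ' = (3−√13)/2 = -0.3028, so π⊥(m,n) = m -0.3028·n.
candidate 1: (m,n)=(-5,-10) → π∥ = -5-10·λ ≈ -38.0278, π⊥ = -5-10·λ' ≈ -1.9722 ∉ [-1.1, -0.5) ⇒ out
candidate 2: (m,n)=(3,8) → π∥ = 3+8·λ ≈ 29.4222, π⊥ = 3+8·λ' ≈ 0.5778 ∉ [-1.1, -0.5) ⇒ out
candidate 3: (m,n)=(-5,-9) → π∥ = -5-9·λ ≈ -34.7250, π⊥ = -5-9·λ' ≈ -2.2750 ∉ [-1.1, -0.5) ⇒ out
candidate 4: (m,n)=(-5,23) → π∥ = -5+23·λ ≈ 70.9638, π⊥ = -5+23·λ' ≈ -11.9638 ∉ [-1.1, -0.5) ⇒ out
candidate 5: (m,n)=(24,7) → π∥ = 24+7·λ ≈ 47.1194, π⊥ = 24+7·λ' ≈ 21.8806 ∉ [-1.1, -0.5) ⇒ out
candidate 6: (m,n)=(12,21) → π∥ = 12+21·λ ≈ 81.3583, π⊥ = 12+21·λ' ≈ 5.6417 ∉ [-1.1, -0.5) ⇒ out

none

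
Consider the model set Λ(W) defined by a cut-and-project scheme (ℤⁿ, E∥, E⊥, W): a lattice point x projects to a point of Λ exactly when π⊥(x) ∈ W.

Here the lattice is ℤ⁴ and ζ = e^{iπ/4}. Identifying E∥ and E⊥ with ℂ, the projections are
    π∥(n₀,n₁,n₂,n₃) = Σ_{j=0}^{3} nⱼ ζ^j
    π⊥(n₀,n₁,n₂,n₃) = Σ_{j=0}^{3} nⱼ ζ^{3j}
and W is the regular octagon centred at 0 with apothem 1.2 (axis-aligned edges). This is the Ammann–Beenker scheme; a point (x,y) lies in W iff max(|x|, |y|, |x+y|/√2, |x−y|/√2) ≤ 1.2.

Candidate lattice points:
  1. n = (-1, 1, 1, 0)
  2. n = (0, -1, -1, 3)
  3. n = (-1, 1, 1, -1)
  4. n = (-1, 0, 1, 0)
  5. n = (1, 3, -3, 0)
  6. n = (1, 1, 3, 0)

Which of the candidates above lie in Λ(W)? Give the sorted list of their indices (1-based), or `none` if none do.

none

With ζ = e^{iπ/4} the internal vectors are ζ^0,ζ^3,ζ^6,ζ^9.
candidate 1: n = (-1, 1, 1, 0) → π⊥ ≈ (-1.7071, -0.2929); max(|x|,|y|,|x±y|/√2) = 1.7071 > 1.2 ⇒ ∉ W
candidate 2: n = (0, -1, -1, 3) → π⊥ ≈ (+2.8284, +2.4142); max(|x|,|y|,|x±y|/√2) = 3.7071 > 1.2 ⇒ ∉ W
candidate 3: n = (-1, 1, 1, -1) → π⊥ ≈ (-2.4142, -1.0000); max(|x|,|y|,|x±y|/√2) = 2.4142 > 1.2 ⇒ ∉ W
candidate 4: n = (-1, 0, 1, 0) → π⊥ ≈ (-1.0000, -1.0000); max(|x|,|y|,|x±y|/√2) = 1.4142 > 1.2 ⇒ ∉ W
candidate 5: n = (1, 3, -3, 0) → π⊥ ≈ (-1.1213, +5.1213); max(|x|,|y|,|x±y|/√2) = 5.1213 > 1.2 ⇒ ∉ W
candidate 6: n = (1, 1, 3, 0) → π⊥ ≈ (+0.2929, -2.2929); max(|x|,|y|,|x±y|/√2) = 2.2929 > 1.2 ⇒ ∉ W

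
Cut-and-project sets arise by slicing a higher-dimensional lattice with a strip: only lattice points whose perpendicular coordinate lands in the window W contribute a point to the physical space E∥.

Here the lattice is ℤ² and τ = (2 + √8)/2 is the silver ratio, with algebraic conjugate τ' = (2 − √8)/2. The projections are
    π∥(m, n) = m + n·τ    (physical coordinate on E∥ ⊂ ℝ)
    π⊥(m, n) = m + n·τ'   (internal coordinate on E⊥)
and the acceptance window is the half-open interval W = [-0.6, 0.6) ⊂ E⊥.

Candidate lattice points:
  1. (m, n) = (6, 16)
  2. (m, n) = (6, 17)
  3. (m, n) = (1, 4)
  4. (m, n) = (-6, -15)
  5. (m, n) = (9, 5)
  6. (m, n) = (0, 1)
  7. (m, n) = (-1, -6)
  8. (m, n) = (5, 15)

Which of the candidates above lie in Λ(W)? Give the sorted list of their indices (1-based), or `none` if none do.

τ' = (2−√8)/2 ≈ -0.414214.
#1 (6,16): internal coord 6 + (16)·τ' = -0.627417; -0.627417 ∉ [-0.6, 0.6) → out
#2 (6,17): internal coord 6 + (17)·τ' = -1.041631; -1.041631 ∉ [-0.6, 0.6) → out
#3 (1,4): internal coord 1 + (4)·τ' = -0.656854; -0.656854 ∉ [-0.6, 0.6) → out
#4 (-6,-15): internal coord -6 + (-15)·τ' = +0.213203; +0.213203 ∈ [-0.6, 0.6) → IN Λ
#5 (9,5): internal coord 9 + (5)·τ' = +6.928932; +6.928932 ∉ [-0.6, 0.6) → out
#6 (0,1): internal coord 0 + (1)·τ' = -0.414214; -0.414214 ∈ [-0.6, 0.6) → IN Λ
#7 (-1,-6): internal coord -1 + (-6)·τ' = +1.485281; +1.485281 ∉ [-0.6, 0.6) → out
#8 (5,15): internal coord 5 + (15)·τ' = -1.213203; -1.213203 ∉ [-0.6, 0.6) → out

4, 6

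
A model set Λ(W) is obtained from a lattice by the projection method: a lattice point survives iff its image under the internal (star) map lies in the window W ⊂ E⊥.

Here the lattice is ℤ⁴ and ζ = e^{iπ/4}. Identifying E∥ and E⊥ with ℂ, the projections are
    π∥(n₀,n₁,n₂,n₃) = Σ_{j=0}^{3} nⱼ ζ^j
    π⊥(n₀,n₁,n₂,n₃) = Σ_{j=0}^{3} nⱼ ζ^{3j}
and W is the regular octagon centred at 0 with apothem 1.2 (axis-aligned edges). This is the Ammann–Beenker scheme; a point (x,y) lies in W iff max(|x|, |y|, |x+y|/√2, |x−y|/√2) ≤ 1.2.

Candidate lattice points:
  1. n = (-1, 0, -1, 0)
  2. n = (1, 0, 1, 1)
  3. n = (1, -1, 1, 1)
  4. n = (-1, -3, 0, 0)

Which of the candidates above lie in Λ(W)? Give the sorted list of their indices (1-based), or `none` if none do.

none

Internal map: ζ^{3j} for j=0..3 gives (1,0), (−√2/2,√2/2), (0,−1), (√2/2,√2/2).
#1 (-1, 0, -1, 0): internal (-1.0000, 1.0000); octagon support 1.4142 vs apothem 1.2 → ∉ W
#2 (1, 0, 1, 1): internal (1.7071, -0.2929); octagon support 1.7071 vs apothem 1.2 → ∉ W
#3 (1, -1, 1, 1): internal (2.4142, -1.0000); octagon support 2.4142 vs apothem 1.2 → ∉ W
#4 (-1, -3, 0, 0): internal (1.1213, -2.1213); octagon support 2.2929 vs apothem 1.2 → ∉ W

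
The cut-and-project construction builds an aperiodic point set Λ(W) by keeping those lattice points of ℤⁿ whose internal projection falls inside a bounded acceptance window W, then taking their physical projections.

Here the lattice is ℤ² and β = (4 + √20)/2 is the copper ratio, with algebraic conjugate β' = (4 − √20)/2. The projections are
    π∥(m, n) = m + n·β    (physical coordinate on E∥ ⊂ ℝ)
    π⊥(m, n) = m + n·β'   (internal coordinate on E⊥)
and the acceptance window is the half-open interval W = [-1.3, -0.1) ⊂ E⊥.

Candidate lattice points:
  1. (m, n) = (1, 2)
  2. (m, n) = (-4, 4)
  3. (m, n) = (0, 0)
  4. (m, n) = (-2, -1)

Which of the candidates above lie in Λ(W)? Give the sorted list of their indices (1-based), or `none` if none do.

none

Compute β' = (4−√20)/2 = -0.23607, so π⊥(m,n) = m -0.23607·n.
#1 (1,2): internal coord 1 + (2)·β' = +0.52786; +0.52786 ∉ [-1.3, -0.1) → out
#2 (-4,4): internal coord -4 + (4)·β' = -4.94427; -4.94427 ∉ [-1.3, -0.1) → out
#3 (0,0): internal coord 0 + (0)·β' = +0.00000; +0.00000 ∉ [-1.3, -0.1) → out
#4 (-2,-1): internal coord -2 + (-1)·β' = -1.76393; -1.76393 ∉ [-1.3, -0.1) → out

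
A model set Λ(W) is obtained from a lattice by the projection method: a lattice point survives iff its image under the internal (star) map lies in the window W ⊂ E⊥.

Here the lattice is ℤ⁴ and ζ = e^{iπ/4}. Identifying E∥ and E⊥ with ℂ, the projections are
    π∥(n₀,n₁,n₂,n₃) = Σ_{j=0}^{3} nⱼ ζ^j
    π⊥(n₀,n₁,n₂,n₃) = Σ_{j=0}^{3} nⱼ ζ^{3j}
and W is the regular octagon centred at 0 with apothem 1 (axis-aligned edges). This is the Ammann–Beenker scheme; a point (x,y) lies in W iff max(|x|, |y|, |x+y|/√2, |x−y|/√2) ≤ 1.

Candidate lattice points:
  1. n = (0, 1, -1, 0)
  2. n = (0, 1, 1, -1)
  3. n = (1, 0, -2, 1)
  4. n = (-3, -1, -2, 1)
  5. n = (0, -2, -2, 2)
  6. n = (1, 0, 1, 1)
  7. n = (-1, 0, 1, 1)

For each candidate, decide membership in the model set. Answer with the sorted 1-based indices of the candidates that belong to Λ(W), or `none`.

π⊥(n) = n₀ + n₁ζ³ + n₂ζ⁶ + n₃ζ⁹ where ζ = e^{iπ/4}.
#1 (0, 1, -1, 0): internal (-0.707107, 1.707107); octagon support 1.707107 vs apothem 1 → ∉ W
#2 (0, 1, 1, -1): internal (-1.414214, -1.000000); octagon support 1.707107 vs apothem 1 → ∉ W
#3 (1, 0, -2, 1): internal (1.707107, 2.707107); octagon support 3.121320 vs apothem 1 → ∉ W
#4 (-3, -1, -2, 1): internal (-1.585786, 2.000000); octagon support 2.535534 vs apothem 1 → ∉ W
#5 (0, -2, -2, 2): internal (2.828427, 2.000000); octagon support 3.414214 vs apothem 1 → ∉ W
#6 (1, 0, 1, 1): internal (1.707107, -0.292893); octagon support 1.707107 vs apothem 1 → ∉ W
#7 (-1, 0, 1, 1): internal (-0.292893, -0.292893); octagon support 0.414214 vs apothem 1 → ∈ W

7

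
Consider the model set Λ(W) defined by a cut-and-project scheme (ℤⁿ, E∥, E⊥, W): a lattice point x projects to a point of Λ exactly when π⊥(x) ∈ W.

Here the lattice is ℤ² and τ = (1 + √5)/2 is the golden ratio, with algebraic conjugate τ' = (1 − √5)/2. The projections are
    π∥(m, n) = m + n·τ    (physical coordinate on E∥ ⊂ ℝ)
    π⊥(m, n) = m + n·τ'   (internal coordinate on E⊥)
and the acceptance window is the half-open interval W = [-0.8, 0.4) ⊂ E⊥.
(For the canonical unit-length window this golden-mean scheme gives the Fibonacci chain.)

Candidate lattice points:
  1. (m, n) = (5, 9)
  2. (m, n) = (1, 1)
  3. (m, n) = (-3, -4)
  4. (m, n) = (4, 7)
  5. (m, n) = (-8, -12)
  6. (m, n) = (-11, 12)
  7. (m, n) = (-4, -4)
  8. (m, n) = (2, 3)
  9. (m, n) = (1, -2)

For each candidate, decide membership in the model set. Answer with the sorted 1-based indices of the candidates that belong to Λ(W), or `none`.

1, 2, 3, 4, 5, 8

Compute τ' = (1−√5)/2 = -0.6180, so π⊥(m,n) = m -0.6180·n.
[1] lift (5,9): star map gives -0.5623; window check -0.8 ≤ -0.5623 < 0.4 is true → IN Λ
[2] lift (1,1): star map gives 0.3820; window check -0.8 ≤ 0.3820 < 0.4 is true → IN Λ
[3] lift (-3,-4): star map gives -0.5279; window check -0.8 ≤ -0.5279 < 0.4 is true → IN Λ
[4] lift (4,7): star map gives -0.3262; window check -0.8 ≤ -0.3262 < 0.4 is true → IN Λ
[5] lift (-8,-12): star map gives -0.5836; window check -0.8 ≤ -0.5836 < 0.4 is true → IN Λ
[6] lift (-11,12): star map gives -18.4164; window check -0.8 ≤ -18.4164 < 0.4 is false → out
[7] lift (-4,-4): star map gives -1.5279; window check -0.8 ≤ -1.5279 < 0.4 is false → out
[8] lift (2,3): star map gives 0.1459; window check -0.8 ≤ 0.1459 < 0.4 is true → IN Λ
[9] lift (1,-2): star map gives 2.2361; window check -0.8 ≤ 2.2361 < 0.4 is false → out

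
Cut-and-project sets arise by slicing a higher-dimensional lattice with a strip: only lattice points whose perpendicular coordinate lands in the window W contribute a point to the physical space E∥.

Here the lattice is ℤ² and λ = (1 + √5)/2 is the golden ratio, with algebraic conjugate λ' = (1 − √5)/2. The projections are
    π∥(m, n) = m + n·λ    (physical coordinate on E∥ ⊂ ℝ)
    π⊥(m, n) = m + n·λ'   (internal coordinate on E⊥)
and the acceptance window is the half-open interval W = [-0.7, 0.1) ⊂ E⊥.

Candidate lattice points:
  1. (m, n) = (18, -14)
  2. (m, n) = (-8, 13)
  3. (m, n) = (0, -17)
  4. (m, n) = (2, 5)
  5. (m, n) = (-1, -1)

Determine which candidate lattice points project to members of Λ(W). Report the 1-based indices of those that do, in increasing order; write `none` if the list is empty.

5

Compute λ' = (1−√5)/2 = -0.618034, so π⊥(m,n) = m -0.618034·n.
candidate 1: (m,n)=(18,-14) → π∥ = 18-14·λ ≈ -4.652476, π⊥ = 18-14·λ' ≈ 26.652476 ∉ [-0.7, 0.1) ⇒ out
candidate 2: (m,n)=(-8,13) → π∥ = -8+13·λ ≈ 13.034442, π⊥ = -8+13·λ' ≈ -16.034442 ∉ [-0.7, 0.1) ⇒ out
candidate 3: (m,n)=(0,-17) → π∥ = 0-17·λ ≈ -27.506578, π⊥ = 0-17·λ' ≈ 10.506578 ∉ [-0.7, 0.1) ⇒ out
candidate 4: (m,n)=(2,5) → π∥ = 2+5·λ ≈ 10.090170, π⊥ = 2+5·λ' ≈ -1.090170 ∉ [-0.7, 0.1) ⇒ out
candidate 5: (m,n)=(-1,-1) → π∥ = -1-1·λ ≈ -2.618034, π⊥ = -1-1·λ' ≈ -0.381966 ∈ [-0.7, 0.1) ⇒ IN Λ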